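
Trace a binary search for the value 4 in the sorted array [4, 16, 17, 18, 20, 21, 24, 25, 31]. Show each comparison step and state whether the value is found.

Binary search for 4 in [4, 16, 17, 18, 20, 21, 24, 25, 31]:

lo=0, hi=8, mid=4, arr[mid]=20 -> 20 > 4, search left half
lo=0, hi=3, mid=1, arr[mid]=16 -> 16 > 4, search left half
lo=0, hi=0, mid=0, arr[mid]=4 -> Found target at index 0!

Binary search finds 4 at index 0 after 3 comparisons. The search repeatedly halves the search space by comparing with the middle element.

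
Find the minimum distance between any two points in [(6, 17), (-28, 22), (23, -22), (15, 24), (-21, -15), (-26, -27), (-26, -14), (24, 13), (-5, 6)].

Computing all pairwise distances among 9 points:

d((6, 17), (-28, 22)) = 34.3657
d((6, 17), (23, -22)) = 42.5441
d((6, 17), (15, 24)) = 11.4018
d((6, 17), (-21, -15)) = 41.8688
d((6, 17), (-26, -27)) = 54.4059
d((6, 17), (-26, -14)) = 44.5533
d((6, 17), (24, 13)) = 18.4391
d((6, 17), (-5, 6)) = 15.5563
d((-28, 22), (23, -22)) = 67.3573
d((-28, 22), (15, 24)) = 43.0465
d((-28, 22), (-21, -15)) = 37.6563
d((-28, 22), (-26, -27)) = 49.0408
d((-28, 22), (-26, -14)) = 36.0555
d((-28, 22), (24, 13)) = 52.7731
d((-28, 22), (-5, 6)) = 28.0179
d((23, -22), (15, 24)) = 46.6905
d((23, -22), (-21, -15)) = 44.5533
d((23, -22), (-26, -27)) = 49.2544
d((23, -22), (-26, -14)) = 49.6488
d((23, -22), (24, 13)) = 35.0143
d((23, -22), (-5, 6)) = 39.598
d((15, 24), (-21, -15)) = 53.0754
d((15, 24), (-26, -27)) = 65.437
d((15, 24), (-26, -14)) = 55.9017
d((15, 24), (24, 13)) = 14.2127
d((15, 24), (-5, 6)) = 26.9072
d((-21, -15), (-26, -27)) = 13.0
d((-21, -15), (-26, -14)) = 5.099 <-- minimum
d((-21, -15), (24, 13)) = 53.0
d((-21, -15), (-5, 6)) = 26.4008
d((-26, -27), (-26, -14)) = 13.0
d((-26, -27), (24, 13)) = 64.0312
d((-26, -27), (-5, 6)) = 39.1152
d((-26, -14), (24, 13)) = 56.8243
d((-26, -14), (-5, 6)) = 29.0
d((24, 13), (-5, 6)) = 29.8329

Closest pair: (-21, -15) and (-26, -14) with distance 5.099

The closest pair is (-21, -15) and (-26, -14) with Euclidean distance 5.099. For 9 points, brute-force pairwise comparison is shown above. For large n, the divide-and-conquer algorithm (sort by x, recurse on halves, check the dividing strip) achieves O(n log n).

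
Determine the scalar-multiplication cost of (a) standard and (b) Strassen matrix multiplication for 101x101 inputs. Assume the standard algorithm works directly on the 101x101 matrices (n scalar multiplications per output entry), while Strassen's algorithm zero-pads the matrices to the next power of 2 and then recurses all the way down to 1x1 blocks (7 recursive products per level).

Matrix multiplication for 101x101 matrices:

Strassen's algorithm requires power-of-2 dimensions. Pad 101x101 to 128x128 (next power of 2).

Standard algorithm: 101^3 = 1030301 multiplications
Strassen's algorithm: 7^(log2(128)) = 7^7 = 823543 multiplications
Savings: 1030301 - 823543 = 206758 multiplications

Standard: 1030301 multiplications (101^3). Strassen: 823543 multiplications (7^7, after padding to 128x128). Strassen reduces 8 recursive multiplications to 7 at each level.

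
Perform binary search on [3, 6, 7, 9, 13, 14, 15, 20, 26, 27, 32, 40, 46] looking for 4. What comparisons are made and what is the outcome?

Binary search for 4 in [3, 6, 7, 9, 13, 14, 15, 20, 26, 27, 32, 40, 46]:

lo=0, hi=12, mid=6, arr[mid]=15 -> 15 > 4, search left half
lo=0, hi=5, mid=2, arr[mid]=7 -> 7 > 4, search left half
lo=0, hi=1, mid=0, arr[mid]=3 -> 3 < 4, search right half
lo=1, hi=1, mid=1, arr[mid]=6 -> 6 > 4, search left half
lo=1 > hi=0, target 4 not found

Binary search determines that 4 is not in the array after 4 comparisons. The search space was exhausted without finding the target.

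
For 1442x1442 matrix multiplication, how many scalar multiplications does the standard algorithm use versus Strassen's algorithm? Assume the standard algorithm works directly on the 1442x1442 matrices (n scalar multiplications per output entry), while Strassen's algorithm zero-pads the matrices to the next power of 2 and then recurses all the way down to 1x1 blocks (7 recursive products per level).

Matrix multiplication for 1442x1442 matrices:

Strassen's algorithm requires power-of-2 dimensions. Pad 1442x1442 to 2048x2048 (next power of 2).

Standard algorithm: 1442^3 = 2998442888 multiplications
Strassen's algorithm: 7^(log2(2048)) = 7^11 = 1977326743 multiplications
Savings: 2998442888 - 1977326743 = 1021116145 multiplications

Standard: 2998442888 multiplications (1442^3). Strassen: 1977326743 multiplications (7^11, after padding to 2048x2048). Strassen reduces 8 recursive multiplications to 7 at each level.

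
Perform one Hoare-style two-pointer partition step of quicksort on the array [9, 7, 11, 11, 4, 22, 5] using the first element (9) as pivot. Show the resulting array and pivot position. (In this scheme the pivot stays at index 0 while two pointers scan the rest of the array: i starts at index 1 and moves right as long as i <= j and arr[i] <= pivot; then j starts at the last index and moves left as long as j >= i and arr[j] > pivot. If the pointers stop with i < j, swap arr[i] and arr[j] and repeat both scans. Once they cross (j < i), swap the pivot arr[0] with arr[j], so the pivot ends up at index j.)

Hoare-style two-pointer partition with pivot = 9:

Initial array: [9, 7, 11, 11, 4, 22, 5]

Pointers start at i = 1, j = 6.
i stops at index 2 (arr[2]=11 > 9), j stops at index 6 (arr[6]=5 <= 9): swap arr[2] and arr[6], array becomes [9, 7, 5, 11, 4, 22, 11]
i stops at index 3 (arr[3]=11 > 9), j stops at index 4 (arr[4]=4 <= 9): swap arr[3] and arr[4], array becomes [9, 7, 5, 4, 11, 22, 11]
i ends at 4, j ends at 3: the pointers have crossed (j < i), so scanning stops.

Swap pivot arr[0] with arr[3] to place pivot at position 3: [4, 7, 5, 9, 11, 22, 11]
Pivot position: 3

After partitioning with pivot 9, the array becomes [4, 7, 5, 9, 11, 22, 11]. The pivot is placed at index 3. All elements to the left of the pivot are <= 9, and all elements to the right are > 9.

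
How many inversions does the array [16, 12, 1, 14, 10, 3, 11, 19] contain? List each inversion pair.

Finding inversions in [16, 12, 1, 14, 10, 3, 11, 19]:

(0, 1): arr[0]=16 > arr[1]=12
(0, 2): arr[0]=16 > arr[2]=1
(0, 3): arr[0]=16 > arr[3]=14
(0, 4): arr[0]=16 > arr[4]=10
(0, 5): arr[0]=16 > arr[5]=3
(0, 6): arr[0]=16 > arr[6]=11
(1, 2): arr[1]=12 > arr[2]=1
(1, 4): arr[1]=12 > arr[4]=10
(1, 5): arr[1]=12 > arr[5]=3
(1, 6): arr[1]=12 > arr[6]=11
(3, 4): arr[3]=14 > arr[4]=10
(3, 5): arr[3]=14 > arr[5]=3
(3, 6): arr[3]=14 > arr[6]=11
(4, 5): arr[4]=10 > arr[5]=3

Total inversions: 14

The array has 14 inversion(s): (0,1), (0,2), (0,3), (0,4), (0,5), (0,6), (1,2), (1,4), (1,5), (1,6), (3,4), (3,5), (3,6), (4,5). Each pair (i,j) satisfies i < j and arr[i] > arr[j].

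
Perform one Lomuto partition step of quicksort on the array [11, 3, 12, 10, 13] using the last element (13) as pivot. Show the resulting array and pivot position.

Lomuto partition with pivot = 13:

Initial array: [11, 3, 12, 10, 13]

arr[0]=11 <= 13: swap with position 0, array becomes [11, 3, 12, 10, 13]
arr[1]=3 <= 13: swap with position 1, array becomes [11, 3, 12, 10, 13]
arr[2]=12 <= 13: swap with position 2, array becomes [11, 3, 12, 10, 13]
arr[3]=10 <= 13: swap with position 3, array becomes [11, 3, 12, 10, 13]

Place pivot at position 4: [11, 3, 12, 10, 13]
Pivot position: 4

After partitioning with pivot 13, the array becomes [11, 3, 12, 10, 13]. The pivot is placed at index 4. All elements to the left of the pivot are <= 13, and all elements to the right are > 13.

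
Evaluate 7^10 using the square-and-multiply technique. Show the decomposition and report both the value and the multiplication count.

Computing 7^10 by squaring (build up from 7^1; each line after the first costs one multiplication):

7^1 = 7
7^2 = (7^1)^2 = 7^2 = 49
7^4 = (7^2)^2 = 49^2 = 2401
7^5 = 7 * 7^4 = 7 * 2401 = 16807
7^10 = (7^5)^2 = 16807^2 = 282475249

Result: 282475249
Multiplications needed: 4 (4 lines after 7^1)

7^10 = 282475249. Using exponentiation by squaring, this requires 4 multiplications. The key idea: if the exponent is even, square the half-power; if odd, multiply by the base once.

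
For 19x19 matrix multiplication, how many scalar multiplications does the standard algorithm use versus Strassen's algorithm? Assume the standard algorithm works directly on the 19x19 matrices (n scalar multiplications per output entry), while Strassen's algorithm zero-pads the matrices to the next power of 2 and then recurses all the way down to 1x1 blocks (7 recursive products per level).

Matrix multiplication for 19x19 matrices:

Strassen's algorithm requires power-of-2 dimensions. Pad 19x19 to 32x32 (next power of 2).

Standard algorithm: 19^3 = 6859 multiplications
Strassen's algorithm: 7^(log2(32)) = 7^5 = 16807 multiplications
Difference: 6859 - 16807 = -9948 (Strassen uses MORE here due to padding overhead — for small or just-over-power-of-2 n, padding can outweigh the per-level savings)

Standard: 6859 multiplications (19^3). Strassen: 16807 multiplications (7^5, after padding to 32x32). Strassen reduces 8 recursive multiplications to 7 at each level.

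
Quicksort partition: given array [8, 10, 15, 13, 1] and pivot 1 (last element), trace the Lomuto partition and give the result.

Lomuto partition with pivot = 1:

Initial array: [8, 10, 15, 13, 1]

arr[0]=8 > 1: no swap
arr[1]=10 > 1: no swap
arr[2]=15 > 1: no swap
arr[3]=13 > 1: no swap

Place pivot at position 0: [1, 10, 15, 13, 8]
Pivot position: 0

After partitioning with pivot 1, the array becomes [1, 10, 15, 13, 8]. The pivot is placed at index 0. All elements to the left of the pivot are <= 1, and all elements to the right are > 1.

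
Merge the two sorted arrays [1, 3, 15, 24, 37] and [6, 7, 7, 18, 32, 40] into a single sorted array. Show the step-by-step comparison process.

Merging process:

Compare 1 vs 6: take 1 from left. Merged: [1]
Compare 3 vs 6: take 3 from left. Merged: [1, 3]
Compare 15 vs 6: take 6 from right. Merged: [1, 3, 6]
Compare 15 vs 7: take 7 from right. Merged: [1, 3, 6, 7]
Compare 15 vs 7: take 7 from right. Merged: [1, 3, 6, 7, 7]
Compare 15 vs 18: take 15 from left. Merged: [1, 3, 6, 7, 7, 15]
Compare 24 vs 18: take 18 from right. Merged: [1, 3, 6, 7, 7, 15, 18]
Compare 24 vs 32: take 24 from left. Merged: [1, 3, 6, 7, 7, 15, 18, 24]
Compare 37 vs 32: take 32 from right. Merged: [1, 3, 6, 7, 7, 15, 18, 24, 32]
Compare 37 vs 40: take 37 from left. Merged: [1, 3, 6, 7, 7, 15, 18, 24, 32, 37]
Append remaining from right: [40]. Merged: [1, 3, 6, 7, 7, 15, 18, 24, 32, 37, 40]

Final merged array: [1, 3, 6, 7, 7, 15, 18, 24, 32, 37, 40]
Total comparisons: 10

The merged array is [1, 3, 6, 7, 7, 15, 18, 24, 32, 37, 40], requiring 10 comparisons. The merge step runs in O(n) time where n is the total number of elements.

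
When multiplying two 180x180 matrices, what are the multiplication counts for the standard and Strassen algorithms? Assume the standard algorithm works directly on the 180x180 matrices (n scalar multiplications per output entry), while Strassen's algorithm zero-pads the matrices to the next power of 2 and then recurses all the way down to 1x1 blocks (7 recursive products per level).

Matrix multiplication for 180x180 matrices:

Strassen's algorithm requires power-of-2 dimensions. Pad 180x180 to 256x256 (next power of 2).

Standard algorithm: 180^3 = 5832000 multiplications
Strassen's algorithm: 7^(log2(256)) = 7^8 = 5764801 multiplications
Savings: 5832000 - 5764801 = 67199 multiplications

Standard: 5832000 multiplications (180^3). Strassen: 5764801 multiplications (7^8, after padding to 256x256). Strassen reduces 8 recursive multiplications to 7 at each level.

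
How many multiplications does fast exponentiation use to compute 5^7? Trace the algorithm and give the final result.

Computing 5^7 by squaring (build up from 5^1; each line after the first costs one multiplication):

5^1 = 5
5^2 = (5^1)^2 = 5^2 = 25
5^3 = 5 * 5^2 = 5 * 25 = 125
5^6 = (5^3)^2 = 125^2 = 15625
5^7 = 5 * 5^6 = 5 * 15625 = 78125

Result: 78125
Multiplications needed: 4 (4 lines after 5^1)

5^7 = 78125. Using exponentiation by squaring, this requires 4 multiplications. The key idea: if the exponent is even, square the half-power; if odd, multiply by the base once.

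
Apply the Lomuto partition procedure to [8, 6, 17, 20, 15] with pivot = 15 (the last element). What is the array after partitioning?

Lomuto partition with pivot = 15:

Initial array: [8, 6, 17, 20, 15]

arr[0]=8 <= 15: swap with position 0, array becomes [8, 6, 17, 20, 15]
arr[1]=6 <= 15: swap with position 1, array becomes [8, 6, 17, 20, 15]
arr[2]=17 > 15: no swap
arr[3]=20 > 15: no swap

Place pivot at position 2: [8, 6, 15, 20, 17]
Pivot position: 2

After partitioning with pivot 15, the array becomes [8, 6, 15, 20, 17]. The pivot is placed at index 2. All elements to the left of the pivot are <= 15, and all elements to the right are > 15.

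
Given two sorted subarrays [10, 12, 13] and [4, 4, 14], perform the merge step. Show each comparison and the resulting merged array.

Merging process:

Compare 10 vs 4: take 4 from right. Merged: [4]
Compare 10 vs 4: take 4 from right. Merged: [4, 4]
Compare 10 vs 14: take 10 from left. Merged: [4, 4, 10]
Compare 12 vs 14: take 12 from left. Merged: [4, 4, 10, 12]
Compare 13 vs 14: take 13 from left. Merged: [4, 4, 10, 12, 13]
Append remaining from right: [14]. Merged: [4, 4, 10, 12, 13, 14]

Final merged array: [4, 4, 10, 12, 13, 14]
Total comparisons: 5

The merged array is [4, 4, 10, 12, 13, 14], requiring 5 comparisons. The merge step runs in O(n) time where n is the total number of elements.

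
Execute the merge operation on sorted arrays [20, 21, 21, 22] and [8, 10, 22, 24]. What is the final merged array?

Merging process:

Compare 20 vs 8: take 8 from right. Merged: [8]
Compare 20 vs 10: take 10 from right. Merged: [8, 10]
Compare 20 vs 22: take 20 from left. Merged: [8, 10, 20]
Compare 21 vs 22: take 21 from left. Merged: [8, 10, 20, 21]
Compare 21 vs 22: take 21 from left. Merged: [8, 10, 20, 21, 21]
Compare 22 vs 22: take 22 from left. Merged: [8, 10, 20, 21, 21, 22]
Append remaining from right: [22, 24]. Merged: [8, 10, 20, 21, 21, 22, 22, 24]

Final merged array: [8, 10, 20, 21, 21, 22, 22, 24]
Total comparisons: 6

The merged array is [8, 10, 20, 21, 21, 22, 22, 24], requiring 6 comparisons. The merge step runs in O(n) time where n is the total number of elements.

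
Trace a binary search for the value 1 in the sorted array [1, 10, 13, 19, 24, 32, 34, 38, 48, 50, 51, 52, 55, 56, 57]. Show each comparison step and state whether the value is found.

Binary search for 1 in [1, 10, 13, 19, 24, 32, 34, 38, 48, 50, 51, 52, 55, 56, 57]:

lo=0, hi=14, mid=7, arr[mid]=38 -> 38 > 1, search left half
lo=0, hi=6, mid=3, arr[mid]=19 -> 19 > 1, search left half
lo=0, hi=2, mid=1, arr[mid]=10 -> 10 > 1, search left half
lo=0, hi=0, mid=0, arr[mid]=1 -> Found target at index 0!

Binary search finds 1 at index 0 after 4 comparisons. The search repeatedly halves the search space by comparing with the middle element.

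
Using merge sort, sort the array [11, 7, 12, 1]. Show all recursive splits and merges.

Merge sort trace:

Split: [11, 7, 12, 1] -> [11, 7] and [12, 1]
  Split: [11, 7] -> [11] and [7]
  Merge: [11] + [7] -> [7, 11]
  Split: [12, 1] -> [12] and [1]
  Merge: [12] + [1] -> [1, 12]
Merge: [7, 11] + [1, 12] -> [1, 7, 11, 12]

Final sorted array: [1, 7, 11, 12]

The merge sort proceeds by recursively splitting the array and merging sorted halves.
After all merges, the sorted array is [1, 7, 11, 12].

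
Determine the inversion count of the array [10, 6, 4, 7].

Finding inversions in [10, 6, 4, 7]:

(0, 1): arr[0]=10 > arr[1]=6
(0, 2): arr[0]=10 > arr[2]=4
(0, 3): arr[0]=10 > arr[3]=7
(1, 2): arr[1]=6 > arr[2]=4

Total inversions: 4

The array has 4 inversion(s): (0,1), (0,2), (0,3), (1,2). Each pair (i,j) satisfies i < j and arr[i] > arr[j].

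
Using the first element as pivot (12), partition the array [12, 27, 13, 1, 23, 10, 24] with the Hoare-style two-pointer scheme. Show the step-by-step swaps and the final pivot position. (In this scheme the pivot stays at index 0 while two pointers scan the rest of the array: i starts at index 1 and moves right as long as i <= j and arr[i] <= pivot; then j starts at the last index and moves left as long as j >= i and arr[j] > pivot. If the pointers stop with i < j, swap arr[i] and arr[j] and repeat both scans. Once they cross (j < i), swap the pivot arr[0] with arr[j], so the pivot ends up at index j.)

Hoare-style two-pointer partition with pivot = 12:

Initial array: [12, 27, 13, 1, 23, 10, 24]

Pointers start at i = 1, j = 6.
i stops at index 1 (arr[1]=27 > 12), j stops at index 5 (arr[5]=10 <= 12): swap arr[1] and arr[5], array becomes [12, 10, 13, 1, 23, 27, 24]
i stops at index 2 (arr[2]=13 > 12), j stops at index 3 (arr[3]=1 <= 12): swap arr[2] and arr[3], array becomes [12, 10, 1, 13, 23, 27, 24]
i ends at 3, j ends at 2: the pointers have crossed (j < i), so scanning stops.

Swap pivot arr[0] with arr[2] to place pivot at position 2: [1, 10, 12, 13, 23, 27, 24]
Pivot position: 2

After partitioning with pivot 12, the array becomes [1, 10, 12, 13, 23, 27, 24]. The pivot is placed at index 2. All elements to the left of the pivot are <= 12, and all elements to the right are > 12.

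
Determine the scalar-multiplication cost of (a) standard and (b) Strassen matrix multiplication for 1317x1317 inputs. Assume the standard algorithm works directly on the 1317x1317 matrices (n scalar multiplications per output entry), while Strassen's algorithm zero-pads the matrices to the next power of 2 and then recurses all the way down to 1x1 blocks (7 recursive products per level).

Matrix multiplication for 1317x1317 matrices:

Strassen's algorithm requires power-of-2 dimensions. Pad 1317x1317 to 2048x2048 (next power of 2).

Standard algorithm: 1317^3 = 2284322013 multiplications
Strassen's algorithm: 7^(log2(2048)) = 7^11 = 1977326743 multiplications
Savings: 2284322013 - 1977326743 = 306995270 multiplications

Standard: 2284322013 multiplications (1317^3). Strassen: 1977326743 multiplications (7^11, after padding to 2048x2048). Strassen reduces 8 recursive multiplications to 7 at each level.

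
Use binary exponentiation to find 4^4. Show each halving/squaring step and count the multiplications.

Computing 4^4 by squaring (build up from 4^1; each line after the first costs one multiplication):

4^1 = 4
4^2 = (4^1)^2 = 4^2 = 16
4^4 = (4^2)^2 = 16^2 = 256

Result: 256
Multiplications needed: 2 (2 lines after 4^1)

4^4 = 256. Using exponentiation by squaring, this requires 2 multiplications. The key idea: if the exponent is even, square the half-power; if odd, multiply by the base once.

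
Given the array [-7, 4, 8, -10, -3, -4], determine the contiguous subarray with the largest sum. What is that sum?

Using Kadane's algorithm on [-7, 4, 8, -10, -3, -4]:

Scanning through the array:
Position 1 (value 4): max_ending_here = 4, max_so_far = 4
Position 2 (value 8): max_ending_here = 12, max_so_far = 12
Position 3 (value -10): max_ending_here = 2, max_so_far = 12
Position 4 (value -3): max_ending_here = -1, max_so_far = 12
Position 5 (value -4): max_ending_here = -4, max_so_far = 12

Maximum subarray: [4, 8]
Maximum sum: 12

The maximum subarray is [4, 8] with sum 12. This subarray runs from index 1 to index 2.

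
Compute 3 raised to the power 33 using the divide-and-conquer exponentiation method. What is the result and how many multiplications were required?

Computing 3^33 by squaring (build up from 3^1; each line after the first costs one multiplication):

3^1 = 3
3^2 = (3^1)^2 = 3^2 = 9
3^4 = (3^2)^2 = 9^2 = 81
3^8 = (3^4)^2 = 81^2 = 6561
3^16 = (3^8)^2 = 6561^2 = 43046721
3^32 = (3^16)^2 = 43046721^2 = 1853020188851841
3^33 = 3 * 3^32 = 3 * 1853020188851841 = 5559060566555523

Result: 5559060566555523
Multiplications needed: 6 (6 lines after 3^1)

3^33 = 5559060566555523. Using exponentiation by squaring, this requires 6 multiplications. The key idea: if the exponent is even, square the half-power; if odd, multiply by the base once.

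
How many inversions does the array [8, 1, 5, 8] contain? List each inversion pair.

Finding inversions in [8, 1, 5, 8]:

(0, 1): arr[0]=8 > arr[1]=1
(0, 2): arr[0]=8 > arr[2]=5

Total inversions: 2

The array has 2 inversion(s): (0,1), (0,2). Each pair (i,j) satisfies i < j and arr[i] > arr[j].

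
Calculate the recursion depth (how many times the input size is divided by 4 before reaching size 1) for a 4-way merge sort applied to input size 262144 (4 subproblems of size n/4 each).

For divide and conquer with division factor 4:

Problem sizes at each level:
Level 0: 262144
Level 1: 65536
Level 2: 16384
Level 3: 4096
Level 4: 1024
Level 5: 256
Level 6: 64
Level 7: 16
Level 8: 4
Level 9: 1

The root is level 0 and the size-1 base case is level 9 (the tree spans levels 0 through 9, i.e. 10 levels counting the root), so the depth is the number of divisions: log_4(262144) = 9

The recursion tree depth is log_4(262144) = 9. At each level, the problem size is divided by 4, so it takes 9 divisions to reduce to a base case of size 1. The algorithm makes 4 recursive calls at each level.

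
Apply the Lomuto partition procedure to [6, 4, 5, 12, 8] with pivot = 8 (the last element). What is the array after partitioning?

Lomuto partition with pivot = 8:

Initial array: [6, 4, 5, 12, 8]

arr[0]=6 <= 8: swap with position 0, array becomes [6, 4, 5, 12, 8]
arr[1]=4 <= 8: swap with position 1, array becomes [6, 4, 5, 12, 8]
arr[2]=5 <= 8: swap with position 2, array becomes [6, 4, 5, 12, 8]
arr[3]=12 > 8: no swap

Place pivot at position 3: [6, 4, 5, 8, 12]
Pivot position: 3

After partitioning with pivot 8, the array becomes [6, 4, 5, 8, 12]. The pivot is placed at index 3. All elements to the left of the pivot are <= 8, and all elements to the right are > 8.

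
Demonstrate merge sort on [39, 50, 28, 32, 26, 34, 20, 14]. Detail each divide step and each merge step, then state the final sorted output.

Merge sort trace:

Split: [39, 50, 28, 32, 26, 34, 20, 14] -> [39, 50, 28, 32] and [26, 34, 20, 14]
  Split: [39, 50, 28, 32] -> [39, 50] and [28, 32]
    Split: [39, 50] -> [39] and [50]
    Merge: [39] + [50] -> [39, 50]
    Split: [28, 32] -> [28] and [32]
    Merge: [28] + [32] -> [28, 32]
  Merge: [39, 50] + [28, 32] -> [28, 32, 39, 50]
  Split: [26, 34, 20, 14] -> [26, 34] and [20, 14]
    Split: [26, 34] -> [26] and [34]
    Merge: [26] + [34] -> [26, 34]
    Split: [20, 14] -> [20] and [14]
    Merge: [20] + [14] -> [14, 20]
  Merge: [26, 34] + [14, 20] -> [14, 20, 26, 34]
Merge: [28, 32, 39, 50] + [14, 20, 26, 34] -> [14, 20, 26, 28, 32, 34, 39, 50]

Final sorted array: [14, 20, 26, 28, 32, 34, 39, 50]

The merge sort proceeds by recursively splitting the array and merging sorted halves.
After all merges, the sorted array is [14, 20, 26, 28, 32, 34, 39, 50].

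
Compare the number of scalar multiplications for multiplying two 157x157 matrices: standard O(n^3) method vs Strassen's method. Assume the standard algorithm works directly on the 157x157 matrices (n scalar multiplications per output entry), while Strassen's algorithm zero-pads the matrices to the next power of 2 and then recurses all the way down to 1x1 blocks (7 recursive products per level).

Matrix multiplication for 157x157 matrices:

Strassen's algorithm requires power-of-2 dimensions. Pad 157x157 to 256x256 (next power of 2).

Standard algorithm: 157^3 = 3869893 multiplications
Strassen's algorithm: 7^(log2(256)) = 7^8 = 5764801 multiplications
Difference: 3869893 - 5764801 = -1894908 (Strassen uses MORE here due to padding overhead — for small or just-over-power-of-2 n, padding can outweigh the per-level savings)

Standard: 3869893 multiplications (157^3). Strassen: 5764801 multiplications (7^8, after padding to 256x256). Strassen reduces 8 recursive multiplications to 7 at each level.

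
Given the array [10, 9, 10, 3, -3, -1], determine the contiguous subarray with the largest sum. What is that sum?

Using Kadane's algorithm on [10, 9, 10, 3, -3, -1]:

Scanning through the array:
Position 1 (value 9): max_ending_here = 19, max_so_far = 19
Position 2 (value 10): max_ending_here = 29, max_so_far = 29
Position 3 (value 3): max_ending_here = 32, max_so_far = 32
Position 4 (value -3): max_ending_here = 29, max_so_far = 32
Position 5 (value -1): max_ending_here = 28, max_so_far = 32

Maximum subarray: [10, 9, 10, 3]
Maximum sum: 32

The maximum subarray is [10, 9, 10, 3] with sum 32. This subarray runs from index 0 to index 3.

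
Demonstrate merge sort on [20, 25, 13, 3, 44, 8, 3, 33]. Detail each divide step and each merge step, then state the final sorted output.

Merge sort trace:

Split: [20, 25, 13, 3, 44, 8, 3, 33] -> [20, 25, 13, 3] and [44, 8, 3, 33]
  Split: [20, 25, 13, 3] -> [20, 25] and [13, 3]
    Split: [20, 25] -> [20] and [25]
    Merge: [20] + [25] -> [20, 25]
    Split: [13, 3] -> [13] and [3]
    Merge: [13] + [3] -> [3, 13]
  Merge: [20, 25] + [3, 13] -> [3, 13, 20, 25]
  Split: [44, 8, 3, 33] -> [44, 8] and [3, 33]
    Split: [44, 8] -> [44] and [8]
    Merge: [44] + [8] -> [8, 44]
    Split: [3, 33] -> [3] and [33]
    Merge: [3] + [33] -> [3, 33]
  Merge: [8, 44] + [3, 33] -> [3, 8, 33, 44]
Merge: [3, 13, 20, 25] + [3, 8, 33, 44] -> [3, 3, 8, 13, 20, 25, 33, 44]

Final sorted array: [3, 3, 8, 13, 20, 25, 33, 44]

The merge sort proceeds by recursively splitting the array and merging sorted halves.
After all merges, the sorted array is [3, 3, 8, 13, 20, 25, 33, 44].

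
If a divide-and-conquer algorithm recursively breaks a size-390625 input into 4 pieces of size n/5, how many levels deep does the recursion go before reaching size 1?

For divide and conquer with division factor 5:

Problem sizes at each level:
Level 0: 390625
Level 1: 78125
Level 2: 15625
Level 3: 3125
Level 4: 625
Level 5: 125
Level 6: 25
Level 7: 5
Level 8: 1

The root is level 0 and the size-1 base case is level 8 (the tree spans levels 0 through 8, i.e. 9 levels counting the root), so the depth is the number of divisions: log_5(390625) = 8

The recursion tree depth is log_5(390625) = 8. At each level, the problem size is divided by 5, so it takes 8 divisions to reduce to a base case of size 1. The algorithm makes 4 recursive calls at each level.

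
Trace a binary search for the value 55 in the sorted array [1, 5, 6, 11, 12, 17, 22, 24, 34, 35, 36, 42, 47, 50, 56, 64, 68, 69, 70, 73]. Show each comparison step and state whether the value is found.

Binary search for 55 in [1, 5, 6, 11, 12, 17, 22, 24, 34, 35, 36, 42, 47, 50, 56, 64, 68, 69, 70, 73]:

lo=0, hi=19, mid=9, arr[mid]=35 -> 35 < 55, search right half
lo=10, hi=19, mid=14, arr[mid]=56 -> 56 > 55, search left half
lo=10, hi=13, mid=11, arr[mid]=42 -> 42 < 55, search right half
lo=12, hi=13, mid=12, arr[mid]=47 -> 47 < 55, search right half
lo=13, hi=13, mid=13, arr[mid]=50 -> 50 < 55, search right half
lo=14 > hi=13, target 55 not found

Binary search determines that 55 is not in the array after 5 comparisons. The search space was exhausted without finding the target.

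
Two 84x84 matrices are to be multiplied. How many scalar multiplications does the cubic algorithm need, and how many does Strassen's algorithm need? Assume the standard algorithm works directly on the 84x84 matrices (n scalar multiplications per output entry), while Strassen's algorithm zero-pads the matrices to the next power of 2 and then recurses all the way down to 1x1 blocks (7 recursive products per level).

Matrix multiplication for 84x84 matrices:

Strassen's algorithm requires power-of-2 dimensions. Pad 84x84 to 128x128 (next power of 2).

Standard algorithm: 84^3 = 592704 multiplications
Strassen's algorithm: 7^(log2(128)) = 7^7 = 823543 multiplications
Difference: 592704 - 823543 = -230839 (Strassen uses MORE here due to padding overhead — for small or just-over-power-of-2 n, padding can outweigh the per-level savings)

Standard: 592704 multiplications (84^3). Strassen: 823543 multiplications (7^7, after padding to 128x128). Strassen reduces 8 recursive multiplications to 7 at each level.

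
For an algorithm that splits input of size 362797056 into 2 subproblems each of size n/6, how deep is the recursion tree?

For divide and conquer with division factor 6:

Problem sizes at each level:
Level 0: 362797056
Level 1: 60466176
Level 2: 10077696
Level 3: 1679616
Level 4: 279936
Level 5: 46656
Level 6: 7776
Level 7: 1296
Level 8: 216
Level 9: 36
Level 10: 6
Level 11: 1

The root is level 0 and the size-1 base case is level 11 (the tree spans levels 0 through 11, i.e. 12 levels counting the root), so the depth is the number of divisions: log_6(362797056) = 11

The recursion tree depth is log_6(362797056) = 11. At each level, the problem size is divided by 6, so it takes 11 divisions to reduce to a base case of size 1. The algorithm makes 2 recursive calls at each level.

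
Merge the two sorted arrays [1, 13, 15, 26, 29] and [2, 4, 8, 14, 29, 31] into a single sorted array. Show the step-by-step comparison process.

Merging process:

Compare 1 vs 2: take 1 from left. Merged: [1]
Compare 13 vs 2: take 2 from right. Merged: [1, 2]
Compare 13 vs 4: take 4 from right. Merged: [1, 2, 4]
Compare 13 vs 8: take 8 from right. Merged: [1, 2, 4, 8]
Compare 13 vs 14: take 13 from left. Merged: [1, 2, 4, 8, 13]
Compare 15 vs 14: take 14 from right. Merged: [1, 2, 4, 8, 13, 14]
Compare 15 vs 29: take 15 from left. Merged: [1, 2, 4, 8, 13, 14, 15]
Compare 26 vs 29: take 26 from left. Merged: [1, 2, 4, 8, 13, 14, 15, 26]
Compare 29 vs 29: take 29 from left. Merged: [1, 2, 4, 8, 13, 14, 15, 26, 29]
Append remaining from right: [29, 31]. Merged: [1, 2, 4, 8, 13, 14, 15, 26, 29, 29, 31]

Final merged array: [1, 2, 4, 8, 13, 14, 15, 26, 29, 29, 31]
Total comparisons: 9

The merged array is [1, 2, 4, 8, 13, 14, 15, 26, 29, 29, 31], requiring 9 comparisons. The merge step runs in O(n) time where n is the total number of elements.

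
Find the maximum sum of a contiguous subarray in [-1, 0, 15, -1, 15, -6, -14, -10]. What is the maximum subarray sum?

Using Kadane's algorithm on [-1, 0, 15, -1, 15, -6, -14, -10]:

Scanning through the array:
Position 1 (value 0): max_ending_here = 0, max_so_far = 0
Position 2 (value 15): max_ending_here = 15, max_so_far = 15
Position 3 (value -1): max_ending_here = 14, max_so_far = 15
Position 4 (value 15): max_ending_here = 29, max_so_far = 29
Position 5 (value -6): max_ending_here = 23, max_so_far = 29
Position 6 (value -14): max_ending_here = 9, max_so_far = 29
Position 7 (value -10): max_ending_here = -1, max_so_far = 29

Maximum subarray: [0, 15, -1, 15]
Maximum sum: 29

The maximum subarray is [0, 15, -1, 15] with sum 29. This subarray runs from index 1 to index 4.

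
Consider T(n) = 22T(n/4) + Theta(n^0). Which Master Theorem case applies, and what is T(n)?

Master Theorem for T(n) = 22T(n/4) + O(n^0):

a = 22, b = 4, c = 0
log_b(a) = log_4(22) = 2.2297

Case 1: c = 0 < log_4(22) = 2.2297
T(n) = O(n^(log_4 22))

For T(n) = 22T(n/4) + O(n^0): log_4(22) = 2.2297. This is Case 1 of the Master Theorem (c < log_b(a), work dominated by leaves), giving O(n^(log_4 22)).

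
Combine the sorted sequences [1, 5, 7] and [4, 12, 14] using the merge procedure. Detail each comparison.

Merging process:

Compare 1 vs 4: take 1 from left. Merged: [1]
Compare 5 vs 4: take 4 from right. Merged: [1, 4]
Compare 5 vs 12: take 5 from left. Merged: [1, 4, 5]
Compare 7 vs 12: take 7 from left. Merged: [1, 4, 5, 7]
Append remaining from right: [12, 14]. Merged: [1, 4, 5, 7, 12, 14]

Final merged array: [1, 4, 5, 7, 12, 14]
Total comparisons: 4

The merged array is [1, 4, 5, 7, 12, 14], requiring 4 comparisons. The merge step runs in O(n) time where n is the total number of elements.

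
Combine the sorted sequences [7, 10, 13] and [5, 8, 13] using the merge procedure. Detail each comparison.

Merging process:

Compare 7 vs 5: take 5 from right. Merged: [5]
Compare 7 vs 8: take 7 from left. Merged: [5, 7]
Compare 10 vs 8: take 8 from right. Merged: [5, 7, 8]
Compare 10 vs 13: take 10 from left. Merged: [5, 7, 8, 10]
Compare 13 vs 13: take 13 from left. Merged: [5, 7, 8, 10, 13]
Append remaining from right: [13]. Merged: [5, 7, 8, 10, 13, 13]

Final merged array: [5, 7, 8, 10, 13, 13]
Total comparisons: 5

The merged array is [5, 7, 8, 10, 13, 13], requiring 5 comparisons. The merge step runs in O(n) time where n is the total number of elements.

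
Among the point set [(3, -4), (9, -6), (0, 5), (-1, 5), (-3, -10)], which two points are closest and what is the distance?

Computing all pairwise distances among 5 points:

d((3, -4), (9, -6)) = 6.3246
d((3, -4), (0, 5)) = 9.4868
d((3, -4), (-1, 5)) = 9.8489
d((3, -4), (-3, -10)) = 8.4853
d((9, -6), (0, 5)) = 14.2127
d((9, -6), (-1, 5)) = 14.8661
d((9, -6), (-3, -10)) = 12.6491
d((0, 5), (-1, 5)) = 1.0 <-- minimum
d((0, 5), (-3, -10)) = 15.2971
d((-1, 5), (-3, -10)) = 15.1327

Closest pair: (0, 5) and (-1, 5) with distance 1.0

The closest pair is (0, 5) and (-1, 5) with Euclidean distance 1.0. For 5 points, brute-force pairwise comparison is shown above. For large n, the divide-and-conquer algorithm (sort by x, recurse on halves, check the dividing strip) achieves O(n log n).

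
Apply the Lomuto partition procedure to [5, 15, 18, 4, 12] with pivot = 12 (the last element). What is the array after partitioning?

Lomuto partition with pivot = 12:

Initial array: [5, 15, 18, 4, 12]

arr[0]=5 <= 12: swap with position 0, array becomes [5, 15, 18, 4, 12]
arr[1]=15 > 12: no swap
arr[2]=18 > 12: no swap
arr[3]=4 <= 12: swap with position 1, array becomes [5, 4, 18, 15, 12]

Place pivot at position 2: [5, 4, 12, 15, 18]
Pivot position: 2

After partitioning with pivot 12, the array becomes [5, 4, 12, 15, 18]. The pivot is placed at index 2. All elements to the left of the pivot are <= 12, and all elements to the right are > 12.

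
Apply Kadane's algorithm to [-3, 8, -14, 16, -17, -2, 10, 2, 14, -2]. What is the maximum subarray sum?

Using Kadane's algorithm on [-3, 8, -14, 16, -17, -2, 10, 2, 14, -2]:

Scanning through the array:
Position 1 (value 8): max_ending_here = 8, max_so_far = 8
Position 2 (value -14): max_ending_here = -6, max_so_far = 8
Position 3 (value 16): max_ending_here = 16, max_so_far = 16
Position 4 (value -17): max_ending_here = -1, max_so_far = 16
Position 5 (value -2): max_ending_here = -2, max_so_far = 16
Position 6 (value 10): max_ending_here = 10, max_so_far = 16
Position 7 (value 2): max_ending_here = 12, max_so_far = 16
Position 8 (value 14): max_ending_here = 26, max_so_far = 26
Position 9 (value -2): max_ending_here = 24, max_so_far = 26

Maximum subarray: [10, 2, 14]
Maximum sum: 26

The maximum subarray is [10, 2, 14] with sum 26. This subarray runs from index 6 to index 8.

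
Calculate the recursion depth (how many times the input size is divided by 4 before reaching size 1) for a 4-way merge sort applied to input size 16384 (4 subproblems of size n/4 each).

For divide and conquer with division factor 4:

Problem sizes at each level:
Level 0: 16384
Level 1: 4096
Level 2: 1024
Level 3: 256
Level 4: 64
Level 5: 16
Level 6: 4
Level 7: 1

The root is level 0 and the size-1 base case is level 7 (the tree spans levels 0 through 7, i.e. 8 levels counting the root), so the depth is the number of divisions: log_4(16384) = 7

The recursion tree depth is log_4(16384) = 7. At each level, the problem size is divided by 4, so it takes 7 divisions to reduce to a base case of size 1. The algorithm makes 4 recursive calls at each level.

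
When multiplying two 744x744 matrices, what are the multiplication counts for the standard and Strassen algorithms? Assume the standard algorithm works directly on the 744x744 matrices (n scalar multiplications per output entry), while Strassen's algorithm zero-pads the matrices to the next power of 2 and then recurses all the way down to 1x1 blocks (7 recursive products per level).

Matrix multiplication for 744x744 matrices:

Strassen's algorithm requires power-of-2 dimensions. Pad 744x744 to 1024x1024 (next power of 2).

Standard algorithm: 744^3 = 411830784 multiplications
Strassen's algorithm: 7^(log2(1024)) = 7^10 = 282475249 multiplications
Savings: 411830784 - 282475249 = 129355535 multiplications

Standard: 411830784 multiplications (744^3). Strassen: 282475249 multiplications (7^10, after padding to 1024x1024). Strassen reduces 8 recursive multiplications to 7 at each level.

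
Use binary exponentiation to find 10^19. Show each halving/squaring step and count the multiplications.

Computing 10^19 by squaring (build up from 10^1; each line after the first costs one multiplication):

10^1 = 10
10^2 = (10^1)^2 = 10^2 = 100
10^4 = (10^2)^2 = 100^2 = 10000
10^8 = (10^4)^2 = 10000^2 = 100000000
10^9 = 10 * 10^8 = 10 * 100000000 = 1000000000
10^18 = (10^9)^2 = 1000000000^2 = 1000000000000000000
10^19 = 10 * 10^18 = 10 * 1000000000000000000 = 10000000000000000000

Result: 10000000000000000000
Multiplications needed: 6 (6 lines after 10^1)

10^19 = 10000000000000000000. Using exponentiation by squaring, this requires 6 multiplications. The key idea: if the exponent is even, square the half-power; if odd, multiply by the base once.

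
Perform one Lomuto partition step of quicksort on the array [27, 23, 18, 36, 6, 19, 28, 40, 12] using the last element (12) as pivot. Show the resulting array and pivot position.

Lomuto partition with pivot = 12:

Initial array: [27, 23, 18, 36, 6, 19, 28, 40, 12]

arr[0]=27 > 12: no swap
arr[1]=23 > 12: no swap
arr[2]=18 > 12: no swap
arr[3]=36 > 12: no swap
arr[4]=6 <= 12: swap with position 0, array becomes [6, 23, 18, 36, 27, 19, 28, 40, 12]
arr[5]=19 > 12: no swap
arr[6]=28 > 12: no swap
arr[7]=40 > 12: no swap

Place pivot at position 1: [6, 12, 18, 36, 27, 19, 28, 40, 23]
Pivot position: 1

After partitioning with pivot 12, the array becomes [6, 12, 18, 36, 27, 19, 28, 40, 23]. The pivot is placed at index 1. All elements to the left of the pivot are <= 12, and all elements to the right are > 12.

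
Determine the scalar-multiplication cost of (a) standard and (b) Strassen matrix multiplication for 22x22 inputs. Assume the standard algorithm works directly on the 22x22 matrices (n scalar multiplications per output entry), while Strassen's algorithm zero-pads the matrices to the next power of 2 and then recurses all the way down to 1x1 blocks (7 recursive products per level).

Matrix multiplication for 22x22 matrices:

Strassen's algorithm requires power-of-2 dimensions. Pad 22x22 to 32x32 (next power of 2).

Standard algorithm: 22^3 = 10648 multiplications
Strassen's algorithm: 7^(log2(32)) = 7^5 = 16807 multiplications
Difference: 10648 - 16807 = -6159 (Strassen uses MORE here due to padding overhead — for small or just-over-power-of-2 n, padding can outweigh the per-level savings)

Standard: 10648 multiplications (22^3). Strassen: 16807 multiplications (7^5, after padding to 32x32). Strassen reduces 8 recursive multiplications to 7 at each level.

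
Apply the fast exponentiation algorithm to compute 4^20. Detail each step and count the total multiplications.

Computing 4^20 by squaring (build up from 4^1; each line after the first costs one multiplication):

4^1 = 4
4^2 = (4^1)^2 = 4^2 = 16
4^4 = (4^2)^2 = 16^2 = 256
4^5 = 4 * 4^4 = 4 * 256 = 1024
4^10 = (4^5)^2 = 1024^2 = 1048576
4^20 = (4^10)^2 = 1048576^2 = 1099511627776

Result: 1099511627776
Multiplications needed: 5 (5 lines after 4^1)

4^20 = 1099511627776. Using exponentiation by squaring, this requires 5 multiplications. The key idea: if the exponent is even, square the half-power; if odd, multiply by the base once.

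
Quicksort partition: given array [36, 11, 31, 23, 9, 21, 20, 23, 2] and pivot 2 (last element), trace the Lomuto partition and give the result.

Lomuto partition with pivot = 2:

Initial array: [36, 11, 31, 23, 9, 21, 20, 23, 2]

arr[0]=36 > 2: no swap
arr[1]=11 > 2: no swap
arr[2]=31 > 2: no swap
arr[3]=23 > 2: no swap
arr[4]=9 > 2: no swap
arr[5]=21 > 2: no swap
arr[6]=20 > 2: no swap
arr[7]=23 > 2: no swap

Place pivot at position 0: [2, 11, 31, 23, 9, 21, 20, 23, 36]
Pivot position: 0

After partitioning with pivot 2, the array becomes [2, 11, 31, 23, 9, 21, 20, 23, 36]. The pivot is placed at index 0. All elements to the left of the pivot are <= 2, and all elements to the right are > 2.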